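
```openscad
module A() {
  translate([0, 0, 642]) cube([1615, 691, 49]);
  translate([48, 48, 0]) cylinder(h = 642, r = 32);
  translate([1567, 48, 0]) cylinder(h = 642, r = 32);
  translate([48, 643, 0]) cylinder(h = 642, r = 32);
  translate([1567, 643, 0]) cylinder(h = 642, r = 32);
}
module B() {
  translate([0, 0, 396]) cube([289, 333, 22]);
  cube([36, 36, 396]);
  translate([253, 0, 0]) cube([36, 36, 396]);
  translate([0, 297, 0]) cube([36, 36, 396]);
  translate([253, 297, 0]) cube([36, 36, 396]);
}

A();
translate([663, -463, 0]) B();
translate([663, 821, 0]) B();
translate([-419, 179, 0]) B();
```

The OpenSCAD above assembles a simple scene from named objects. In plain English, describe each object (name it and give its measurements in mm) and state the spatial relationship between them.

A is a table with a 1615×691 mm rectangular top, 49 mm thick, top surface at z = 691 mm, supported by four round legs of 64 mm diameter, each leg's bounding box inset 16 mm from the nearest pair of top edges, running from the floor.

B is a four-legged stool. The seat is a 289×333×22 mm slab whose top surface is at z = 418 mm; four square legs, each 36×36 mm in cross-section, run from the floor (z = 0) to the underside of the seat, each flush with a corner of the seat.

Three stools sit around the table at the −y, +y, −x sides.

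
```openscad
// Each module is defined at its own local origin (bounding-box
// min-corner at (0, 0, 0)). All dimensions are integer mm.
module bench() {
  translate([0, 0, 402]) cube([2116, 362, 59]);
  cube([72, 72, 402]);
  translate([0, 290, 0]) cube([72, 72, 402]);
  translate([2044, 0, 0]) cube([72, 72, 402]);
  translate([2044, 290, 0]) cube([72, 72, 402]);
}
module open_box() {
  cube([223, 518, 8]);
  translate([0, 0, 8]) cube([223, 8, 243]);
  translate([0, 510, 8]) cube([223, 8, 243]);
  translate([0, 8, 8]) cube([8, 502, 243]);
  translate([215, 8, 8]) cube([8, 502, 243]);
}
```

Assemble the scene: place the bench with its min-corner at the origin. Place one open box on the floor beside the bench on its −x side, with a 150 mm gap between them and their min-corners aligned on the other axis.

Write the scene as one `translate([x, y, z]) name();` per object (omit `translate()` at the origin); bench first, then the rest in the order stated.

bench();
translate([-373, 0, 0]) open_box();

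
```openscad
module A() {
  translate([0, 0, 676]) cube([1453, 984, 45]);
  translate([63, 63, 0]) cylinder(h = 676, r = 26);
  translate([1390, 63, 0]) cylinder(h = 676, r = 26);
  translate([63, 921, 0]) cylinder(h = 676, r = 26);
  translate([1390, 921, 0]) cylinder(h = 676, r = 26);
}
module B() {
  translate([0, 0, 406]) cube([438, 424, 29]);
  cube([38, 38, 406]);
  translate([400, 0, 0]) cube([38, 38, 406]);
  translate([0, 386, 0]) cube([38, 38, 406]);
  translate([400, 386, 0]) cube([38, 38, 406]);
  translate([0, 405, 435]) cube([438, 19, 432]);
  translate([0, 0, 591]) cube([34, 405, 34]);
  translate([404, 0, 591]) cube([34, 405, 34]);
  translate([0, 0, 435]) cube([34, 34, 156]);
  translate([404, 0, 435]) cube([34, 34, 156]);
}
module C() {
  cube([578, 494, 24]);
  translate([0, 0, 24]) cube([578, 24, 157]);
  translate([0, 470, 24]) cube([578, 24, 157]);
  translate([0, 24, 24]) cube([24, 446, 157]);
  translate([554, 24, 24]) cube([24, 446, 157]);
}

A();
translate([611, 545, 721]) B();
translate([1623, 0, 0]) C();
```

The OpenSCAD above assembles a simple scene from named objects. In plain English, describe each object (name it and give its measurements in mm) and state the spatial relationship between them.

A is a rectangular dining table. The top is 1453×984×45 mm with its upper surface at z = 721 mm. It stands on four round legs of 52 mm diameter, each leg's bounding box inset 37 mm from the nearest pair of top edges, running from the floor to the underside of the top.

B is a chair: 438×424 mm seat, 29 mm thick, top at z = 435 mm, on four 38 mm square corner legs flush with the seat edges. A 19 mm thick backrest slab spans the full seat width, extending 432 mm above the seat top, its back face flush with the seat's +y edge. Two armrests of 34×34 mm section run along each side from the seat's front edge to the front of the backrest, top faces 190 mm above the seat top and outer faces flush with the seat's x-edges; a 34×34 mm post under the front of each armrest stands on the seat at the front corner.

C is an open storage box with external size 578×494×181 mm and wall thickness 24 mm (the base is also 24 mm thick). The base covers the whole footprint; the four walls stand on the base, with the y-facing walls full-width and the x-facing walls fitting between their inner faces.

The chair is on top of the table. The open box is on the floor beside the table on its +x side.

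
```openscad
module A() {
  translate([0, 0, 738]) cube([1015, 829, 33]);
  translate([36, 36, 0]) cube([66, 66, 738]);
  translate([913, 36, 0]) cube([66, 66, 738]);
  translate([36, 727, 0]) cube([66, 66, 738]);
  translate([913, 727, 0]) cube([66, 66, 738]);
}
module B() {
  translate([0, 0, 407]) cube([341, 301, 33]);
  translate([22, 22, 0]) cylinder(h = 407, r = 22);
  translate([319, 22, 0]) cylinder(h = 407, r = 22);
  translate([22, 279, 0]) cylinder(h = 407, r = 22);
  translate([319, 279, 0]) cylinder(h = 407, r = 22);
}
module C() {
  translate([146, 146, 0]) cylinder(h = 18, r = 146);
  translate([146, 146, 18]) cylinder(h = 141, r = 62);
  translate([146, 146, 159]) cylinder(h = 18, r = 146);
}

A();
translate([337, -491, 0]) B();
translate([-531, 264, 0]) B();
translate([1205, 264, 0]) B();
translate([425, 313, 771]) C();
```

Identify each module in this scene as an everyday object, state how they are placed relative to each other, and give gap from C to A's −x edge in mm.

A is a table. B is a stool. C is a spool. Three stools sit around the table at the −y, −x, +x sides. The spool is on top of the table. The gap from the spool to the table's −x edge is 425 mm.

The spool's min-x is at 425; the table's min-x is 0; gap = 425 mm.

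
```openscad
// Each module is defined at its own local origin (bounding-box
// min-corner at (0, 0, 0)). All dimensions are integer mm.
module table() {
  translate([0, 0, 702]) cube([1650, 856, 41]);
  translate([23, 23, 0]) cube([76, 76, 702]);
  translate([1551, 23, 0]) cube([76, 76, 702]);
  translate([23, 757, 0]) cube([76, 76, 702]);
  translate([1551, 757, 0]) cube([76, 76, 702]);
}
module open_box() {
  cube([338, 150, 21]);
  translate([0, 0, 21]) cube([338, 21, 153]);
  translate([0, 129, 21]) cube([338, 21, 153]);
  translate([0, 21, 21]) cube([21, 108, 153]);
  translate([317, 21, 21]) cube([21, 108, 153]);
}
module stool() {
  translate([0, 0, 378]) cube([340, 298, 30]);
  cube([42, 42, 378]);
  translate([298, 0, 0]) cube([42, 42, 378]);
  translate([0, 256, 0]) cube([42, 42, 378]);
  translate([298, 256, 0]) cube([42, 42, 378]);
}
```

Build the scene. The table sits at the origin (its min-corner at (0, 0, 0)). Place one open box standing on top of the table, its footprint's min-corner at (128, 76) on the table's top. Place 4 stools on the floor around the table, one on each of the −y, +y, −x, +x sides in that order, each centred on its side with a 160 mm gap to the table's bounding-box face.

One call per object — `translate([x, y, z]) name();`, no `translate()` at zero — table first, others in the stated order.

table();
translate([128, 76, 743]) open_box();
translate([655, -458, 0]) stool();
translate([655, 1016, 0]) stool();
translate([-500, 279, 0]) stool();
translate([1810, 279, 0]) stool();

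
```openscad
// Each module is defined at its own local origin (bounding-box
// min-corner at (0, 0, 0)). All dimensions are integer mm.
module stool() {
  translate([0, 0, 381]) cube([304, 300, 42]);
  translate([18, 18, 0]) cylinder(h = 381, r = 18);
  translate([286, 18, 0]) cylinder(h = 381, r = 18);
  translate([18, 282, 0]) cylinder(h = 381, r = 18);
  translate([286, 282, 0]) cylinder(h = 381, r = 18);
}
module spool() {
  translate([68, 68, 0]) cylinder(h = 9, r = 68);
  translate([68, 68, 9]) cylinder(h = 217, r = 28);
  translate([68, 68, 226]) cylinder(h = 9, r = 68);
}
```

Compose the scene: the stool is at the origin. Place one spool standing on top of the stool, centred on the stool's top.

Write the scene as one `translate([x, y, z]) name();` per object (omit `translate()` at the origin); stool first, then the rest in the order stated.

stool();
translate([84, 82, 423]) spool();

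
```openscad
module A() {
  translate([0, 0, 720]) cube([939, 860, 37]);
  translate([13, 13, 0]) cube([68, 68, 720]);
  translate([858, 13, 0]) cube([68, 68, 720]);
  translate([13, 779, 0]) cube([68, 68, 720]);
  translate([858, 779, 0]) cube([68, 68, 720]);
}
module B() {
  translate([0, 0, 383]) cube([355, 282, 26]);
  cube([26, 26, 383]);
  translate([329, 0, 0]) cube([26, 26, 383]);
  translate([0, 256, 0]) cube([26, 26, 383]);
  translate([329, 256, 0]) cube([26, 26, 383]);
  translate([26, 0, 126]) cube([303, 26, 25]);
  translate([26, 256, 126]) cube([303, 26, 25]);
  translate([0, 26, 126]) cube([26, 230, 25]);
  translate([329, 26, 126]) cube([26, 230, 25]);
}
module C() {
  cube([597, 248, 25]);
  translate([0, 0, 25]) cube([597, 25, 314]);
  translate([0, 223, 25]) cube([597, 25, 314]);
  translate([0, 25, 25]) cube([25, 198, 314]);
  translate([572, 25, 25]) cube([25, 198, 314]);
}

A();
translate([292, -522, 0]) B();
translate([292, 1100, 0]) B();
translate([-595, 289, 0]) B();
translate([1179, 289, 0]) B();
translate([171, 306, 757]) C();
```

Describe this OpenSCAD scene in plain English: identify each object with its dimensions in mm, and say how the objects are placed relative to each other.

A is a table: top 939 mm (x) × 860 mm (y), 37 mm thick, upper face at z = 757 mm, on four 68×68 mm square legs, each inset 13 mm from the nearest pair of top edges, running from z = 0 to the bottom of the top.

B is a simple wooden stool: a rectangular seat 355 mm (x) by 282 mm (y), 26 mm thick, top face at z = 409 mm, on four square legs, each 26×26 mm in cross-section. The legs rest on z = 0, each flush with a corner of the seat. Four stretchers, 26 mm wide and 25 mm tall, connect adjacent legs with their undersides at z = 126 mm, each running between the inner faces of the legs it joins and aligned with the legs' outer faces on the other axis.

C is an open-topped rectangular box: outside dimensions 597×248×339 mm, with a uniform wall and base thickness of 25 mm. The base is a full 597×248 slab on the floor; four walls sit on top of the base. The front and back walls (the −y and +y sides) span the full width; the two side walls fit between them.

Four stools sit around the table at the −y, +y, −x, +x sides. The open box is on top of the table, centred.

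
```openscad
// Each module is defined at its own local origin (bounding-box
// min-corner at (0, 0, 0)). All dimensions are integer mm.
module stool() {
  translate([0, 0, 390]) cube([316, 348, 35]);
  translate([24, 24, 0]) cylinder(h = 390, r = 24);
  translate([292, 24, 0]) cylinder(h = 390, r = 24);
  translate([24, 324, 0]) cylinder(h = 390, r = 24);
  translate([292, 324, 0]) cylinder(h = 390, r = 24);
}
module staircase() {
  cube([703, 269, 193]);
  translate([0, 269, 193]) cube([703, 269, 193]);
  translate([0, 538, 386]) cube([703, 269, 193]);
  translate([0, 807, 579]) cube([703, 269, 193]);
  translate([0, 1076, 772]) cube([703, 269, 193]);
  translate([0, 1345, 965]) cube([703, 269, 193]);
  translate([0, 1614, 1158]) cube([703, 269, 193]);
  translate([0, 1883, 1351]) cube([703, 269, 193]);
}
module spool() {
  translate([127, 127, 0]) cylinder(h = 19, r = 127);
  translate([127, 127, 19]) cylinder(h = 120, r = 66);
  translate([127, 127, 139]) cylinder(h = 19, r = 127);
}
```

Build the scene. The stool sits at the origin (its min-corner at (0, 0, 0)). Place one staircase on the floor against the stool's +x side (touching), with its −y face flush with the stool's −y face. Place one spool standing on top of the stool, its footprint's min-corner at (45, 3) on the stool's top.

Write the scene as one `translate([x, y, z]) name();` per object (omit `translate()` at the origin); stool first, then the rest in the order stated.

stool();
translate([316, 0, 0]) staircase();
translate([45, 3, 425]) spool();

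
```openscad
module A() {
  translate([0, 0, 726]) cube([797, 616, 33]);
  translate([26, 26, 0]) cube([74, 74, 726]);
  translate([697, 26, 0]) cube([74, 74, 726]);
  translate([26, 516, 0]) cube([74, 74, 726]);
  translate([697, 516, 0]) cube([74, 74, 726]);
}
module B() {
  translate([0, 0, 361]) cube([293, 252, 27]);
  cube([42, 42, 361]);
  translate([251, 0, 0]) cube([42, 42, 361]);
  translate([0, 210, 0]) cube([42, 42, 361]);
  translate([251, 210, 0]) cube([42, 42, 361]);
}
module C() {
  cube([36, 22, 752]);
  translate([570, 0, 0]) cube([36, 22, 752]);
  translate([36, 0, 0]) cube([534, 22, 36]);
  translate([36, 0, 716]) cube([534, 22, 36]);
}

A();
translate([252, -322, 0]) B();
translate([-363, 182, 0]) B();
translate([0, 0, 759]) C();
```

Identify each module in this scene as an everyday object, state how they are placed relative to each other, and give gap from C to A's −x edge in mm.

The picture frame's min-x is at 0; the table's min-x is 0; gap = 0 mm.

A is a table. B is a stool. C is a picture frame. Two stools sit around the table at the −y, −x sides. The picture frame is on top of the table. The gap from the picture frame to the table's −x edge is 0 mm.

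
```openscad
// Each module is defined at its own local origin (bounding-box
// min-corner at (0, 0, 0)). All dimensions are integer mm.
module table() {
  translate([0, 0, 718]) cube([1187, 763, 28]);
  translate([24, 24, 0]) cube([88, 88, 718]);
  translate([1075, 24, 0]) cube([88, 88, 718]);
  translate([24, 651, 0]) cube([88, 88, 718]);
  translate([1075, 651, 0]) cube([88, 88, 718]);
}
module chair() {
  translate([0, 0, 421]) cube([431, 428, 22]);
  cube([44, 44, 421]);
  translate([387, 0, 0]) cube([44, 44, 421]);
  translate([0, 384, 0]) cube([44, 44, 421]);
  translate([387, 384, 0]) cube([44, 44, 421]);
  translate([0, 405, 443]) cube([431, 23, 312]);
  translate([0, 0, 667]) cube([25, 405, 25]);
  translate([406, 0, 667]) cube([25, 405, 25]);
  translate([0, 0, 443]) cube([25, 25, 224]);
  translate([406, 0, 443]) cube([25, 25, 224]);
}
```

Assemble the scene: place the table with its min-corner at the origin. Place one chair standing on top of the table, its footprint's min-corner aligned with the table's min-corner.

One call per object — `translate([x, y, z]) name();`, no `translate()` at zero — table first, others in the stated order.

table();
translate([0, 0, 746]) chair();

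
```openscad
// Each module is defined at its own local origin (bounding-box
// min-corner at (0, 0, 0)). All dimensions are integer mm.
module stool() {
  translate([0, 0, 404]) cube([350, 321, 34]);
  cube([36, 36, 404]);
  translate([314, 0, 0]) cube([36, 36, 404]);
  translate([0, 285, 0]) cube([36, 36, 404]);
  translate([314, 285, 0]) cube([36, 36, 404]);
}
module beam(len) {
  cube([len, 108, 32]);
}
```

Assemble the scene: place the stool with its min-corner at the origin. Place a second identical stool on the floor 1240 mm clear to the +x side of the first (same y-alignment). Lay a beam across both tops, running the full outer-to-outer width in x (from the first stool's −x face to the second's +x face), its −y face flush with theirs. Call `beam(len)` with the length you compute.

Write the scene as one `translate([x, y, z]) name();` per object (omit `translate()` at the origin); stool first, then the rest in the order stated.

stool();
translate([1590, 0, 0]) stool();
translate([0, 0, 438]) beam(1940);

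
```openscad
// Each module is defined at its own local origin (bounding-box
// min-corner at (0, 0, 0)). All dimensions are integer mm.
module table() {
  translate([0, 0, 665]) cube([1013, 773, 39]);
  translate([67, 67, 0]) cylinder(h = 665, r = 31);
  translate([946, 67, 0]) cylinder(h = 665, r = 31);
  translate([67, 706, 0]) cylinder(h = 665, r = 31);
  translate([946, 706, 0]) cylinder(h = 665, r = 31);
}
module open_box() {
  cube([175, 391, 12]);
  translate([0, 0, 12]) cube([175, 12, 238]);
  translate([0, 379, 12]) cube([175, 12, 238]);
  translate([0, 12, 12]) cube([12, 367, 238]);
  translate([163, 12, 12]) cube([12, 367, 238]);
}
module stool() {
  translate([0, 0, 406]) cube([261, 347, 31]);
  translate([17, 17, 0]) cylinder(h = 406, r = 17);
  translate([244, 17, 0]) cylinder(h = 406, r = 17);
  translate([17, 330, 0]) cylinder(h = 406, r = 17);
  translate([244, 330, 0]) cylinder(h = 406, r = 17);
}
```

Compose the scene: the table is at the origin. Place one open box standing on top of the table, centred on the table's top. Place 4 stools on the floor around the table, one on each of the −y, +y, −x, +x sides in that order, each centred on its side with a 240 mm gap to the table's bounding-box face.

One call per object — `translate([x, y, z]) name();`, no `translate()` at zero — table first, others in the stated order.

table();
translate([419, 191, 704]) open_box();
translate([376, -587, 0]) stool();
translate([376, 1013, 0]) stool();
translate([-501, 213, 0]) stool();
translate([1253, 213, 0]) stool();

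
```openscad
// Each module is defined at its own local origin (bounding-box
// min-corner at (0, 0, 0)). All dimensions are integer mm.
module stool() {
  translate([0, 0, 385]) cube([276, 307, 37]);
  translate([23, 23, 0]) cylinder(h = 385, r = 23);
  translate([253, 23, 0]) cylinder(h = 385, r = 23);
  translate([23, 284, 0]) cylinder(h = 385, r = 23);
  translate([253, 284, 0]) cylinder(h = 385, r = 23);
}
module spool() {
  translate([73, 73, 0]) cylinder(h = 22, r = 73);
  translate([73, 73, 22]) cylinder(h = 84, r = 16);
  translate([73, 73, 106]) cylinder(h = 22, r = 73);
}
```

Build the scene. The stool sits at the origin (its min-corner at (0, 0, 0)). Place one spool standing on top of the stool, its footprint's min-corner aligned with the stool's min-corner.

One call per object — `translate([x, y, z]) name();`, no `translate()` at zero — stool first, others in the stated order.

stool();
translate([0, 0, 422]) spool();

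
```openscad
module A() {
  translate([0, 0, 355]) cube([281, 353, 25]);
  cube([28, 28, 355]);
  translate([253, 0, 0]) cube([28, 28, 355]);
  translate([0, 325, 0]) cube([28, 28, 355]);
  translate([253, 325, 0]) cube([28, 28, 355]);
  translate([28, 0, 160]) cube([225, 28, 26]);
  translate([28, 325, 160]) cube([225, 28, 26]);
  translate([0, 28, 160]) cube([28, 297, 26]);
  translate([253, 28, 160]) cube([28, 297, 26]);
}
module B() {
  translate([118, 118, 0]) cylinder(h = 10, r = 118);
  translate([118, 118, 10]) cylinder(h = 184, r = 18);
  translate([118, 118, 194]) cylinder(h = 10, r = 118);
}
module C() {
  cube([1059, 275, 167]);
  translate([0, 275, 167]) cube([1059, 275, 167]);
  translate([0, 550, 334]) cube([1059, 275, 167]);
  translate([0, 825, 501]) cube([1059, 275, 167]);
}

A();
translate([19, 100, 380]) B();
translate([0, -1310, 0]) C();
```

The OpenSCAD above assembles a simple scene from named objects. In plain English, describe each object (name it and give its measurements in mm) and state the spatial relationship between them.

A is a four-legged stool. The seat is a 281×353×25 mm slab whose top surface is at z = 380 mm; four square legs, each 28×28 mm in cross-section, run from the floor (z = 0) to the underside of the seat, each flush with a corner of the seat. Four stretchers, 28 mm wide and 26 mm tall, connect adjacent legs with their undersides at z = 160 mm, each running between the inner faces of the legs it joins and aligned with the legs' outer faces on the other axis.

B is a spool: two coaxial disc flanges of radius 118 mm and thickness 10 mm, joined by a core cylinder of radius 18 mm and height 184 mm. The lower flange rests on z = 0 and the three cylinders share a vertical axis.

C is a run of 4 identical solid stair steps. Each tread is 1059×275 mm and each step block is 167 mm high. Step 1 rests on the floor; step k is offset from step 1 by (k−1)×275 mm in y and (k−1)×167 mm in z.

The spool is on top of the stool. The staircase is on the floor beside the stool on its −y side.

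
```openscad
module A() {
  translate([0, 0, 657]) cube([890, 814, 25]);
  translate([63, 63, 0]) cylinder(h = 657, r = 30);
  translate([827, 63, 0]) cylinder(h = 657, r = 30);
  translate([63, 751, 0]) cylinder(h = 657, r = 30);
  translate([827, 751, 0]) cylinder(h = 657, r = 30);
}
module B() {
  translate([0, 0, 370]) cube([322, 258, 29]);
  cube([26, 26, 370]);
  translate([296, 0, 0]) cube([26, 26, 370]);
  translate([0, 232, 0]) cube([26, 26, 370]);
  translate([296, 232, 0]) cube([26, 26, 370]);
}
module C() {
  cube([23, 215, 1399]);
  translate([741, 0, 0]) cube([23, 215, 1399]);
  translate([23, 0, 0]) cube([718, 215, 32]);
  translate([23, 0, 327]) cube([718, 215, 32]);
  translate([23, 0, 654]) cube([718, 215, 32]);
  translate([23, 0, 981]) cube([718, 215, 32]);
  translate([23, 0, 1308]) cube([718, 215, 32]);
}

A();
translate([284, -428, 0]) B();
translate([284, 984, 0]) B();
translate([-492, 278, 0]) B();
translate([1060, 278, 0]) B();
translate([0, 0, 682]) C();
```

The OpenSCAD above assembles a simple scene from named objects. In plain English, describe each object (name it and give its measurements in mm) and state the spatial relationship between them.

A is a table: top 890 mm (x) × 814 mm (y), 25 mm thick, upper face at z = 682 mm, on four round legs of 60 mm diameter, each leg's bounding box inset 33 mm from the nearest pair of top edges, running from z = 0 to the bottom of the top.

B is a four-legged stool. The seat is 322×258 mm, 29 mm thick, top at z = 399 mm. It stands on four square legs, each 26×26 mm in cross-section, from z = 0 to the seat underside, each flush with a corner of the seat.

C is a bookshelf 764 mm wide overall, 215 mm deep and 1399 mm tall. The two sides are 23 mm thick vertical panels. 5 horizontal shelves of 32 mm thickness span between the inner faces of the sides; the lowest shelf sits on the floor and shelves are stacked with a clear vertical gap of 295 mm between each pair.

Four stools sit around the table at the −y, +y, −x, +x sides. The bookshelf is on top of the table.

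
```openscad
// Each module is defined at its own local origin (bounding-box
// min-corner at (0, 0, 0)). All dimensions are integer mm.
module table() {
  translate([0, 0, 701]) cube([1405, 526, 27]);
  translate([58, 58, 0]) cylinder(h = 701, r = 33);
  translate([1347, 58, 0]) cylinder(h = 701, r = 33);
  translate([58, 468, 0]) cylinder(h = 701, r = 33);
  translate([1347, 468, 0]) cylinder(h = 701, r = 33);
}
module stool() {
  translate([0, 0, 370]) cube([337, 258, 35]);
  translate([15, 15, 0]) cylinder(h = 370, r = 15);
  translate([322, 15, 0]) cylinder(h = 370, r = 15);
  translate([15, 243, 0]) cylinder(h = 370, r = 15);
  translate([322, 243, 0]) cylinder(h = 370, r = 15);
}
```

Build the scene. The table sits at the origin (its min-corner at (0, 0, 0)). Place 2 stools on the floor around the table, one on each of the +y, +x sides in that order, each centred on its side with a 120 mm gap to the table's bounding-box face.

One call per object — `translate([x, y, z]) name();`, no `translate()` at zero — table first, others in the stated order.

table();
translate([534, 646, 0]) stool();
translate([1525, 134, 0]) stool();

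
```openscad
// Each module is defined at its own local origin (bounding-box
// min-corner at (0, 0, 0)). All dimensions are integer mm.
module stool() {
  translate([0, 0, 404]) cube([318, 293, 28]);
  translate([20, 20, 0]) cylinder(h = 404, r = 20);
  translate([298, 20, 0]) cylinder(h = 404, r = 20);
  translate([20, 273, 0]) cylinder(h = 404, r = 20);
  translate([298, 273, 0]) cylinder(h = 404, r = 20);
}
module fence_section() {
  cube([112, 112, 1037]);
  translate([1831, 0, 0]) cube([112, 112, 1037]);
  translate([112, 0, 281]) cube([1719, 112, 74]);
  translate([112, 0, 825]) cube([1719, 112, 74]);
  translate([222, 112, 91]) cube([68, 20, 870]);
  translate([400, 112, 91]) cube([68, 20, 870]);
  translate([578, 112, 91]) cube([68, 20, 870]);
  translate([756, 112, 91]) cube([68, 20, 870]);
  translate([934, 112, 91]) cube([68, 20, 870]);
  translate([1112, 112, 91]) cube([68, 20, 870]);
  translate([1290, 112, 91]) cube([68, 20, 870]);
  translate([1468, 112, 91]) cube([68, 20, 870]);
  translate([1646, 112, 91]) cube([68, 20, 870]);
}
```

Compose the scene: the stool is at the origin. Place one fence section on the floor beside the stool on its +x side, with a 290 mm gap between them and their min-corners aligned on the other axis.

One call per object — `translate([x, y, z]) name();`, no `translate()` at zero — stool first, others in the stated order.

stool();
translate([608, 0, 0]) fence_section();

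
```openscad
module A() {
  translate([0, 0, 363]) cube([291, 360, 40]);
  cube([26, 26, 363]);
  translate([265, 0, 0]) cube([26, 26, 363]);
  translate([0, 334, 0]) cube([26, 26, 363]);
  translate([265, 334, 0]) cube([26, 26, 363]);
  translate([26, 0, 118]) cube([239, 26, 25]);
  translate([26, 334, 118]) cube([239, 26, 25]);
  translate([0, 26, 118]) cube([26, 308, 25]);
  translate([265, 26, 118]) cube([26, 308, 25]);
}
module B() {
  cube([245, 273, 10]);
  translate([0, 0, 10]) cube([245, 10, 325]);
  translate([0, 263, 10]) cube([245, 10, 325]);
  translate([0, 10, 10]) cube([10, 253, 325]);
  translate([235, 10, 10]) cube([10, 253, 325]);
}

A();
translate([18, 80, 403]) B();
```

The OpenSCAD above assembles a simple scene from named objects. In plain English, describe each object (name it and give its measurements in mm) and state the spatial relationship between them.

A is a four-legged stool. The seat is 291×360 mm, 40 mm thick, top at z = 403 mm. It stands on four square legs, each 26×26 mm in cross-section, from z = 0 to the seat underside, each flush with a corner of the seat. Four stretchers, 26 mm wide and 25 mm tall, connect adjacent legs with their undersides at z = 118 mm, each running between the inner faces of the legs it joins and aligned with the legs' outer faces on the other axis.

B is an open storage box with external size 245×273×335 mm and wall thickness 10 mm (the base is also 10 mm thick). The base covers the whole footprint; the four walls stand on the base, with the y-facing walls full-width and the x-facing walls fitting between their inner faces.

The open box is on top of the stool.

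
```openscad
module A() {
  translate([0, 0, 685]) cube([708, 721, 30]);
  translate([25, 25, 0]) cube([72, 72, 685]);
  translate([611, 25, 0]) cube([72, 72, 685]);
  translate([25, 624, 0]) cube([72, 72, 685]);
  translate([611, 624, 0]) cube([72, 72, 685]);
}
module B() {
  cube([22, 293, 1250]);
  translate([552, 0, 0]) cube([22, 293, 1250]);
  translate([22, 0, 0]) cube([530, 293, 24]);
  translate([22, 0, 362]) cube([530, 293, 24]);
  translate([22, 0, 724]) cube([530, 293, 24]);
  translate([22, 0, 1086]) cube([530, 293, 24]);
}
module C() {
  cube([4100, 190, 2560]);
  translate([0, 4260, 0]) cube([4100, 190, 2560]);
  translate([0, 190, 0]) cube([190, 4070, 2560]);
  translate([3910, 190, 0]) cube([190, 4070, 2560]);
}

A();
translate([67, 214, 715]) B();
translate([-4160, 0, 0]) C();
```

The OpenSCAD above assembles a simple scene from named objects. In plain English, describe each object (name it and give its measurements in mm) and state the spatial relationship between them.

A is a table with a 708×721 mm rectangular top, 30 mm thick, top surface at z = 715 mm, supported by four 72×72 mm square legs, each inset 25 mm from the nearest pair of top edges, running from the floor.

B is an open bookshelf. Two side panels, each 22 mm thick, 293 mm deep and 1250 mm tall, stand 574 mm apart (outside-to-outside). Between them sit 4 shelves, each 24 mm thick and 293 mm deep, spanning the full gap between the sides. The bottom shelf rests on the floor (its underside at z = 0) and the clear gap between one shelf's top and the next shelf's underside is 338 mm.

C is the wall frame of a small rectangular building: four walls, each 2560 mm tall and 190 mm thick, enclosing a footprint 4100 mm (x) by 4450 mm (y) outside-to-outside, with no floor or roof. The front and back walls (the −y and +y sides) span the full width; the two side walls fit between them.

The bookshelf is on top of the table, centred. The house frame is on the floor beside the table on its −x side.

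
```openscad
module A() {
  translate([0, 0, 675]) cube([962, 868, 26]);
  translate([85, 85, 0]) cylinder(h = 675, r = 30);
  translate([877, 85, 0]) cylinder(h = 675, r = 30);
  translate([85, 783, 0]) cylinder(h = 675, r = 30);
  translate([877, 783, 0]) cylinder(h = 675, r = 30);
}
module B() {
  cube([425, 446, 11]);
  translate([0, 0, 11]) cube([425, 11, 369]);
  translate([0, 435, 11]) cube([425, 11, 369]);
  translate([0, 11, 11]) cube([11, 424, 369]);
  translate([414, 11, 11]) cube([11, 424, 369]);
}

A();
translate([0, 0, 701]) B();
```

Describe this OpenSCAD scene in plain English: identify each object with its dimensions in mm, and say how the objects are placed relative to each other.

A is a rectangular dining table. The top is 962×868×26 mm with its upper surface at z = 701 mm. It stands on four round legs of 60 mm diameter, each leg's bounding box inset 55 mm from the nearest pair of top edges, running from the floor to the underside of the top.

B is an open storage box with external size 425×446×380 mm and wall thickness 11 mm (the base is also 11 mm thick). The base covers the whole footprint; the four walls stand on the base, with the y-facing walls full-width and the x-facing walls fitting between their inner faces.

The open box is on top of the table.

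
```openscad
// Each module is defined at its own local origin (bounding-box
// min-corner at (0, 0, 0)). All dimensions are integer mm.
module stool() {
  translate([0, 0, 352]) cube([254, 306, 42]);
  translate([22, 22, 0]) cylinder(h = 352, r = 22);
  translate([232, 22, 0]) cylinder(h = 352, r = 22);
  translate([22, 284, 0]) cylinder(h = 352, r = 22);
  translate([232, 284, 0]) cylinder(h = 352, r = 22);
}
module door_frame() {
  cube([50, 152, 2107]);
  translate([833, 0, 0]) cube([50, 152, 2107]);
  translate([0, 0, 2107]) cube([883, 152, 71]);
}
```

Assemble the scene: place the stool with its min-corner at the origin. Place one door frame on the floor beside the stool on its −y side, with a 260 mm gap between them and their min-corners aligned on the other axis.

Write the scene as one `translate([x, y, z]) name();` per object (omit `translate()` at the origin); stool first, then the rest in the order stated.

stool();
translate([0, -412, 0]) door_frame();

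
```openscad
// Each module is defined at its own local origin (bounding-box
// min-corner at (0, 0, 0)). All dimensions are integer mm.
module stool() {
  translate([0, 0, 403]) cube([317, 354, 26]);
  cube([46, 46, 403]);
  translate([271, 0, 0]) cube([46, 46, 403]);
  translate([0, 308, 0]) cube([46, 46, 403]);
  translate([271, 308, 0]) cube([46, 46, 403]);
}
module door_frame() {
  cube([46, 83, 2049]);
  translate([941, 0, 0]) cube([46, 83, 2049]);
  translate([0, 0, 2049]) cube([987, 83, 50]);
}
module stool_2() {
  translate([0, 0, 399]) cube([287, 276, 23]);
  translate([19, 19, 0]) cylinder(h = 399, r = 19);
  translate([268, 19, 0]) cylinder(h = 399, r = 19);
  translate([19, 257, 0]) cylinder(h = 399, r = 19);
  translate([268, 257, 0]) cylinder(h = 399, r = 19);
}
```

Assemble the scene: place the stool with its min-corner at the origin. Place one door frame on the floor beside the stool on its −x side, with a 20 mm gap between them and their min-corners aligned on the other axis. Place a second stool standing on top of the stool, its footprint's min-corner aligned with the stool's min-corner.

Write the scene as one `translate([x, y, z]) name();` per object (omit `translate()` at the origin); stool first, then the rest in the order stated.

stool();
translate([-1007, 0, 0]) door_frame();
translate([0, 0, 429]) stool_2();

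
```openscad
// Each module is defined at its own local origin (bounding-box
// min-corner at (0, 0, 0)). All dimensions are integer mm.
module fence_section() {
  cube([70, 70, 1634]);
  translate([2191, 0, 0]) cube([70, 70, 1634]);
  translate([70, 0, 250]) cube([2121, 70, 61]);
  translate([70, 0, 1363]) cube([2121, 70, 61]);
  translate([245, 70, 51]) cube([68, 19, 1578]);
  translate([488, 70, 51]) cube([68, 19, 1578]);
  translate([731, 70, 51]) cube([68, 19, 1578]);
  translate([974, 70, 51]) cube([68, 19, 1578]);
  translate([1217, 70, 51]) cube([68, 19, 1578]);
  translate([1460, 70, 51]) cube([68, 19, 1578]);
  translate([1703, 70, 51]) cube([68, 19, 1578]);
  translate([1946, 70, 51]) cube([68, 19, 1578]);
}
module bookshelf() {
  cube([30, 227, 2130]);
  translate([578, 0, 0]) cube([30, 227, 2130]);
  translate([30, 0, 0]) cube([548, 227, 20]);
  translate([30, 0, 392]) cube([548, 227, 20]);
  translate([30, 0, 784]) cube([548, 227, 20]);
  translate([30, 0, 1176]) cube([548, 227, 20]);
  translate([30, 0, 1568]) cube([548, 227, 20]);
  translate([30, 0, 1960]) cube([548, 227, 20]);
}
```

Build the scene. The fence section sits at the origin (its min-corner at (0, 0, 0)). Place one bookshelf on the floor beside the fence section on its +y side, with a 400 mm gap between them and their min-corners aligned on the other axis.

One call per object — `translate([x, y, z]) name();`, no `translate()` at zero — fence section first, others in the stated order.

fence_section();
translate([0, 489, 0]) bookshelf();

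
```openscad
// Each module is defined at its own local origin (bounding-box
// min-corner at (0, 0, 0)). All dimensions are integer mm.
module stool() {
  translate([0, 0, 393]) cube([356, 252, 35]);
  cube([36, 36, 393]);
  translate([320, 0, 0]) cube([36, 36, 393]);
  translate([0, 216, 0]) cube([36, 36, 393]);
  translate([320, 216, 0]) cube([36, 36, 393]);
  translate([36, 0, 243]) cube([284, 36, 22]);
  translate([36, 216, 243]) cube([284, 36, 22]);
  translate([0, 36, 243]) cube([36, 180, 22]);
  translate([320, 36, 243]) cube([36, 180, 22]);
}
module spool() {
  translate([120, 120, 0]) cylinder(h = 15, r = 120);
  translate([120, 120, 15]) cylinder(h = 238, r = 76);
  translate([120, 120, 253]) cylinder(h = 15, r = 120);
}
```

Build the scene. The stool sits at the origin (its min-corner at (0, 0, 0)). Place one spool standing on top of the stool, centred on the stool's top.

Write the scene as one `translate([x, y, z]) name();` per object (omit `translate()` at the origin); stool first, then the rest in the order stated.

stool();
translate([58, 6, 428]) spool();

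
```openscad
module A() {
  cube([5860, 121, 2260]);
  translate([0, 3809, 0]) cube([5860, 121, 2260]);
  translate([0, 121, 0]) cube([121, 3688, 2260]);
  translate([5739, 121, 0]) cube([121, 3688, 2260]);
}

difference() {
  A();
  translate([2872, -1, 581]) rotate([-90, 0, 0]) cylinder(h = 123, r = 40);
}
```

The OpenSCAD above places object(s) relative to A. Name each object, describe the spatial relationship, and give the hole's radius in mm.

A is a house frame. The house frame has a circular hole through its front wall. The hole's radius is 40 mm.

The subtracted cylinder has r = 40 mm.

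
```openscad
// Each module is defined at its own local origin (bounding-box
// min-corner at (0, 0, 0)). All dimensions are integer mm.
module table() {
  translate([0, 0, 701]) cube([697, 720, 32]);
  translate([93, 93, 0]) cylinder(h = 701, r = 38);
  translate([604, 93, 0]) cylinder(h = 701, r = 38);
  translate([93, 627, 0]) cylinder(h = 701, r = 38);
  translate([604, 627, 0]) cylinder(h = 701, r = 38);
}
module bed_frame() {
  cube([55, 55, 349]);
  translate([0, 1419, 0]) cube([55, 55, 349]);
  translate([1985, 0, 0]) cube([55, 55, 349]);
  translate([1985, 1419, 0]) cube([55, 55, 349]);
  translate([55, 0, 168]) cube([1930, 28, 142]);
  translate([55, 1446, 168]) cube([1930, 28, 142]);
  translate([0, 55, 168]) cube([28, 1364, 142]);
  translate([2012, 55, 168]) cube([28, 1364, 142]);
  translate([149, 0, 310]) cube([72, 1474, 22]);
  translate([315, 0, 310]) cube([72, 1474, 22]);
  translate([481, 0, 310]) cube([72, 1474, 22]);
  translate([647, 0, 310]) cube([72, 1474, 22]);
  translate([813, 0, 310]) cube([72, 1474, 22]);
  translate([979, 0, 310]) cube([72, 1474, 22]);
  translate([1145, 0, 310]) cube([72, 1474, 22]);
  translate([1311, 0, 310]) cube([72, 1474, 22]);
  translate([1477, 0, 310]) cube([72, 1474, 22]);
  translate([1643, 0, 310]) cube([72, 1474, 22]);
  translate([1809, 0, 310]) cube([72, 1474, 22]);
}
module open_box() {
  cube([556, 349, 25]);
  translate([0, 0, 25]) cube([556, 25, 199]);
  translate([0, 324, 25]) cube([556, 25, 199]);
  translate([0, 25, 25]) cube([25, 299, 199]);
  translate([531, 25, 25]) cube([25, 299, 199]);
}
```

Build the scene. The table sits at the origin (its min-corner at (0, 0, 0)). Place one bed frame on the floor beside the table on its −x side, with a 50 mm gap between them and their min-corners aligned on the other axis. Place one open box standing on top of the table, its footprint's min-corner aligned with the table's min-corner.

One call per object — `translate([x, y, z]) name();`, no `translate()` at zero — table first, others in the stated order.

table();
translate([-2090, 0, 0]) bed_frame();
translate([0, 0, 733]) open_box();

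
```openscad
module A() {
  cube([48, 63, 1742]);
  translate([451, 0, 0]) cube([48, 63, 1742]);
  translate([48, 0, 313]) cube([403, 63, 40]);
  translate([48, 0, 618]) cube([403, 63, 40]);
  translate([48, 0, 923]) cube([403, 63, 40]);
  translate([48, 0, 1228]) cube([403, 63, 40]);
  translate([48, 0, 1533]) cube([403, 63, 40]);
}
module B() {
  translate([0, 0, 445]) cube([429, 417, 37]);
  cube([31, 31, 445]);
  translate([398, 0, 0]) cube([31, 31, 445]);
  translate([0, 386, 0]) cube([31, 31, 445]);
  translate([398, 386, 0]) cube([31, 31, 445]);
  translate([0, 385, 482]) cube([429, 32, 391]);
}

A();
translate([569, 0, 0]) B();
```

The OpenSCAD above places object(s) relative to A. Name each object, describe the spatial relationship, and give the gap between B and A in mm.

A is a ladder. B is a chair. The chair is on the floor beside the ladder on its +x side. The gap between the chair and the ladder is 70 mm.

The chair's nearest face is 70 mm from the ladder's +x face.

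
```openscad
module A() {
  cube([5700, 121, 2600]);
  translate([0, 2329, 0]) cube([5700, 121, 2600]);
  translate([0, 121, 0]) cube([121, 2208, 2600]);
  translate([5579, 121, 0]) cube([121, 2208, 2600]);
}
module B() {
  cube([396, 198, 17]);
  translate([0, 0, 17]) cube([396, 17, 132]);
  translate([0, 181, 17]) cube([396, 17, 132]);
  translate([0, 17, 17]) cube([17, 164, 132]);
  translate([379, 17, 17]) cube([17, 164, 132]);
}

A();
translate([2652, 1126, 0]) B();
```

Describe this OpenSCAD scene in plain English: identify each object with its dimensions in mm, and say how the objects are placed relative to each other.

A is a box-shaped house frame (walls only): outside footprint 5700×2450 mm, wall height 2600 mm, wall thickness 121 mm. The two y-facing walls run the full x-width; the two x-facing walls fit between the inner faces of the y-facing walls.

B is an open storage box with external size 396×198×149 mm and wall thickness 17 mm (the base is also 17 mm thick). The base covers the whole footprint; the four walls stand on the base, with the y-facing walls full-width and the x-facing walls fitting between their inner faces.

The open box sits inside the house frame, centred.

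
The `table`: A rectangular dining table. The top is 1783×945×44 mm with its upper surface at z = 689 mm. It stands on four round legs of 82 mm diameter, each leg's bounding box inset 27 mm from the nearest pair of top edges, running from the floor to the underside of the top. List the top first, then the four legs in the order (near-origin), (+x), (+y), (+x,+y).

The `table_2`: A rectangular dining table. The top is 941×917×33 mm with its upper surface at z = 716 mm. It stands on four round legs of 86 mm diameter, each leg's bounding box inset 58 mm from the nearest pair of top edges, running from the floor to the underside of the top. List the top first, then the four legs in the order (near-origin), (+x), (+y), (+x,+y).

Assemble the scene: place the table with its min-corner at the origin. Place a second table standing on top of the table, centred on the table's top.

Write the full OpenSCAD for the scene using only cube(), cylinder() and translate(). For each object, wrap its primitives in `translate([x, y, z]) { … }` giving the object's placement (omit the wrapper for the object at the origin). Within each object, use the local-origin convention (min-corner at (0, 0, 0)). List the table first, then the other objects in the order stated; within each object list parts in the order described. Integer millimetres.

translate([0, 0, 645]) cube([1783, 945, 44]);
translate([68, 68, 0]) cylinder(h = 645, r = 41);
translate([1715, 68, 0]) cylinder(h = 645, r = 41);
translate([68, 877, 0]) cylinder(h = 645, r = 41);
translate([1715, 877, 0]) cylinder(h = 645, r = 41);
translate([421, 14, 689]) {
  translate([0, 0, 683]) cube([941, 917, 33]);
  translate([101, 101, 0]) cylinder(h = 683, r = 43);
  translate([840, 101, 0]) cylinder(h = 683, r = 43);
  translate([101, 816, 0]) cylinder(h = 683, r = 43);
  translate([840, 816, 0]) cylinder(h = 683, r = 43);
}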